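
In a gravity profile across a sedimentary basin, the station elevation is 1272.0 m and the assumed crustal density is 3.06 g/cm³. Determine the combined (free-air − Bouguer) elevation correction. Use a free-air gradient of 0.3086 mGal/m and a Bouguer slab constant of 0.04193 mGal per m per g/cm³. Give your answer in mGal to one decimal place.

Combined gradient = 0.3086 − 0.04193 × 3.06 = 0.1802942 mGal/m
Combined elevation correction = 0.1802942 × 1272.0 = 229.3 mGal

229.3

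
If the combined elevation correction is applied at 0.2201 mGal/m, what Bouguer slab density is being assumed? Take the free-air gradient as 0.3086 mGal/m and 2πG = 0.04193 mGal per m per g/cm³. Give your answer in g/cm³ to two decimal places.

0.2201 = 0.3086 − 0.04193 × ρ
ρ = (0.3086 − 0.2201) / 0.04193 = 2.11 g/cm³

2.11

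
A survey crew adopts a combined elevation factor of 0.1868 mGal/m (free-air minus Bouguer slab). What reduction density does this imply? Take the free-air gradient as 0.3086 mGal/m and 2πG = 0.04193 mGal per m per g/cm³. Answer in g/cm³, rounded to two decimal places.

2.90

0.1868 = 0.3086 − 0.04193 × ρ
ρ = (0.3086 − 0.1868) / 0.04193 = 2.90 g/cm³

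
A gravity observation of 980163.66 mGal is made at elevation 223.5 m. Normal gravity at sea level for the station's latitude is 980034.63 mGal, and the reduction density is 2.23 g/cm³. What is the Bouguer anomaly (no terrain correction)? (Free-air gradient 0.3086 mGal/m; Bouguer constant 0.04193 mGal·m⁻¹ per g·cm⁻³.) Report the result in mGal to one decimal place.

Free-air correction = 0.3086 × 223.5 = 68.97 mGal
Free-air anomaly = 980163.66 − 980034.63 + (68.97) = 198.00 mGal
Bouguer slab correction = 0.04193 × 2.23 × 223.5 = 20.90 mGal
Simple Bouguer anomaly = 198.00 − (20.90) = 177.10 mGal

177.1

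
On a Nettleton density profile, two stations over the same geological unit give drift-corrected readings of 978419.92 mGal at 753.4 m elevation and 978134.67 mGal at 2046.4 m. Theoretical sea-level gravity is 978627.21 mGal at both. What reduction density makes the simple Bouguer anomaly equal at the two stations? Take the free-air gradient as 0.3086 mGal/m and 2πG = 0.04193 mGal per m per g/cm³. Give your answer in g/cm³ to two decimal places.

2.10

Δg_obs = 978134.67 − 978419.92 = -285.25 mGal over Δh = 2046.4 − 753.4 = 1293.0 m
Equal Bouguer anomalies ⇒ Δg_obs + (0.3086 − 0.04193ρ)·Δh = 0
0.3086 − 0.04193ρ = −Δg_obs/Δh = 0.22061
ρ = (0.3086 − 0.22061) / 0.04193 = 2.10 g/cm³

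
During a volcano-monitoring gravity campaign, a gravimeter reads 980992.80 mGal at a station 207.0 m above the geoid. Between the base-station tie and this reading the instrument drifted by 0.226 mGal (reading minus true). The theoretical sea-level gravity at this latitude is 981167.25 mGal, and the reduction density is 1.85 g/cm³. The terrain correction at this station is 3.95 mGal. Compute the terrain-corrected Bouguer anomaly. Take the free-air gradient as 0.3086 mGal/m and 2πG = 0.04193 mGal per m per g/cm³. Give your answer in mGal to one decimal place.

Drift-corrected reading = 980992.80 − (0.226) = 980992.574 mGal
Free-air correction = 0.3086 × 207.0 = 63.88 mGal
Free-air anomaly = 980992.574 − 981167.25 + (63.88) = -110.796 mGal
Bouguer slab correction = 0.04193 × 1.85 × 207.0 = 16.06 mGal
Simple Bouguer anomaly = -110.796 − (16.06) = -126.856 mGal
Complete Bouguer anomaly = -126.856 + 3.95 = -122.906 mGal

-122.9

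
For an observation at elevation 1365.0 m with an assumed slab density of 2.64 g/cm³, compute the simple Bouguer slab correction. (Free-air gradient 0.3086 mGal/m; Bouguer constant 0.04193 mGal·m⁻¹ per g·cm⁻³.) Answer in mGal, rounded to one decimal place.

Bouguer slab correction = 0.04193 × 2.64 × 1365.0 = 151.1 mGal

151.1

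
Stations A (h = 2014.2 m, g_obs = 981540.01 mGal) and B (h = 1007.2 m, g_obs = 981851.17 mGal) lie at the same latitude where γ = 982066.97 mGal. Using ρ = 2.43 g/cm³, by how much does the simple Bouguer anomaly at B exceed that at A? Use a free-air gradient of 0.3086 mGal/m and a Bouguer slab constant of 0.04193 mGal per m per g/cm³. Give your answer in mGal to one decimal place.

103.0

Δg_SB(A) = 981540.01 − 982066.97 + 0.3086×2014.2 − 0.04193×2.43×2014.2 = -110.60 mGal
Δg_SB(B) = 981851.17 − 982066.97 + 0.3086×1007.2 − 0.04193×2.43×1007.2 = -7.60 mGal
Difference = -7.60 − (-110.60) = 103.00 mGal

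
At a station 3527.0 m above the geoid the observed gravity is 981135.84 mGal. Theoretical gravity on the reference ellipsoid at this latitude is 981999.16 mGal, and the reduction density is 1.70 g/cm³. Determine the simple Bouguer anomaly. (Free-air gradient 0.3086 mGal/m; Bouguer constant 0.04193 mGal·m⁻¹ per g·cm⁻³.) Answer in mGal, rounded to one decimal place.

Free-air correction = 0.3086 × 3527.0 = 1088.43 mGal
Free-air anomaly = 981135.84 − 981999.16 + (1088.43) = 225.11 mGal
Bouguer slab correction = 0.04193 × 1.70 × 3527.0 = 251.41 mGal
Simple Bouguer anomaly = 225.11 − (251.41) = -26.30 mGal

-26.3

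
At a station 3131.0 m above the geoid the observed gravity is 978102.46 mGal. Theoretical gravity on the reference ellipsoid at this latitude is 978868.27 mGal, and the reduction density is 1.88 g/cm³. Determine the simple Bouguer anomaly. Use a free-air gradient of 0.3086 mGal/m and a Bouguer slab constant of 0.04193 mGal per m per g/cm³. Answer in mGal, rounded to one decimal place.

Free-air correction = 0.3086 × 3131.0 = 966.23 mGal
Free-air anomaly = 978102.46 − 978868.27 + (966.23) = 200.42 mGal
Bouguer slab correction = 0.04193 × 1.88 × 3131.0 = 246.81 mGal
Simple Bouguer anomaly = 200.42 − (246.81) = -46.39 mGal

-46.4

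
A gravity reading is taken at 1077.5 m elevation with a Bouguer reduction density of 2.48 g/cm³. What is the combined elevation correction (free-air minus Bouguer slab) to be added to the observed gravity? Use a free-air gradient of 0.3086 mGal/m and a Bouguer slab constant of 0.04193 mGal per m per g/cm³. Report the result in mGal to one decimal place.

Combined gradient = 0.3086 − 0.04193 × 2.48 = 0.2046136 mGal/m
Combined elevation correction = 0.2046136 × 1077.5 = 220.5 mGal

220.5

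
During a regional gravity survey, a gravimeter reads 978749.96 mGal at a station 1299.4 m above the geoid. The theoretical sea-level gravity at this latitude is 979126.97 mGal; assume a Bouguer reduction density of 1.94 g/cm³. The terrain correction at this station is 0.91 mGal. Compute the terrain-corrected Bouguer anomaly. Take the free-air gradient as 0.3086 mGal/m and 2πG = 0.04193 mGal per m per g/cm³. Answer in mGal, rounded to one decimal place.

Free-air correction = 0.3086 × 1299.4 = 400.99 mGal
Free-air anomaly = 978749.96 − 979126.97 + (400.99) = 23.98 mGal
Bouguer slab correction = 0.04193 × 1.94 × 1299.4 = 105.70 mGal
Simple Bouguer anomaly = 23.98 − (105.70) = -81.72 mGal
Complete Bouguer anomaly = -81.72 + 0.91 = -80.81 mGal

-80.8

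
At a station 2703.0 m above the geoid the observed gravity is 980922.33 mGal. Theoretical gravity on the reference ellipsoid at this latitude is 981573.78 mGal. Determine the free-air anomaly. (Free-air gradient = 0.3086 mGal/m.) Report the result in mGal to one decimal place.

182.7

Free-air correction = 0.3086 × 2703.0 = 834.15 mGal
Free-air anomaly = 980922.33 − 981573.78 + (834.15) = 182.70 mGal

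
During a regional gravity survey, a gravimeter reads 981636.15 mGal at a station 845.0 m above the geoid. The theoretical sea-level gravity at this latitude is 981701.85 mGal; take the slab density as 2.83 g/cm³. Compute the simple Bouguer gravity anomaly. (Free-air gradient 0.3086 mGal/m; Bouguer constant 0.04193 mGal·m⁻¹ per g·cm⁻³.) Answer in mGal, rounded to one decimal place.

Free-air correction = 0.3086 × 845.0 = 260.77 mGal
Free-air anomaly = 981636.15 − 981701.85 + (260.77) = 195.07 mGal
Bouguer slab correction = 0.04193 × 2.83 × 845.0 = 100.27 mGal
Simple Bouguer anomaly = 195.07 − (100.27) = 94.80 mGal

94.8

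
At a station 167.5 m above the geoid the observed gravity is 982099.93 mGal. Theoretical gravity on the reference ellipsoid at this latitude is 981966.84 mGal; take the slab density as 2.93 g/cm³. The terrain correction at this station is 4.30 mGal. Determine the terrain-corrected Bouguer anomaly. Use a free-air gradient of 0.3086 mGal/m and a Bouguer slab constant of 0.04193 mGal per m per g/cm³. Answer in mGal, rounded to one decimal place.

Free-air correction = 0.3086 × 167.5 = 51.69 mGal
Free-air anomaly = 982099.93 − 981966.84 + (51.69) = 184.78 mGal
Bouguer slab correction = 0.04193 × 2.93 × 167.5 = 20.58 mGal
Simple Bouguer anomaly = 184.78 − (20.58) = 164.20 mGal
Complete Bouguer anomaly = 164.20 + 4.30 = 168.50 mGal

168.5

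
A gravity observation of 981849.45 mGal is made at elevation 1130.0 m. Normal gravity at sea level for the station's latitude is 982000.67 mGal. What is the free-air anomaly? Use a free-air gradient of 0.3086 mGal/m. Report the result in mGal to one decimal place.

197.5

Free-air correction = 0.3086 × 1130.0 = 348.72 mGal
Free-air anomaly = 981849.45 − 982000.67 + (348.72) = 197.50 mGal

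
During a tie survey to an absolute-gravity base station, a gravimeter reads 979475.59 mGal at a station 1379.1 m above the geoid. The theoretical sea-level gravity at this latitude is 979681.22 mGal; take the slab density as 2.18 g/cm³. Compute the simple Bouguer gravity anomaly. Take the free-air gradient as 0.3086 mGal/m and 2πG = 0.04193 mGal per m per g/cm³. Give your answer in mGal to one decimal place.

93.9

Free-air correction = 0.3086 × 1379.1 = 425.59 mGal
Free-air anomaly = 979475.59 − 979681.22 + (425.59) = 219.96 mGal
Bouguer slab correction = 0.04193 × 2.18 × 1379.1 = 126.06 mGal
Simple Bouguer anomaly = 219.96 − (126.06) = 93.90 mGal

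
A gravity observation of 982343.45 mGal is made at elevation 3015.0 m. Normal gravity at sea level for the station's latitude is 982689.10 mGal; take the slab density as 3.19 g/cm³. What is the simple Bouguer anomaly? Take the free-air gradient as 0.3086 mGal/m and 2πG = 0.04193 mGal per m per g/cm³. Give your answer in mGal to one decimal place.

Free-air correction = 0.3086 × 3015.0 = 930.43 mGal
Free-air anomaly = 982343.45 − 982689.10 + (930.43) = 584.78 mGal
Bouguer slab correction = 0.04193 × 3.19 × 3015.0 = 403.28 mGal
Simple Bouguer anomaly = 584.78 − (403.28) = 181.50 mGal

181.5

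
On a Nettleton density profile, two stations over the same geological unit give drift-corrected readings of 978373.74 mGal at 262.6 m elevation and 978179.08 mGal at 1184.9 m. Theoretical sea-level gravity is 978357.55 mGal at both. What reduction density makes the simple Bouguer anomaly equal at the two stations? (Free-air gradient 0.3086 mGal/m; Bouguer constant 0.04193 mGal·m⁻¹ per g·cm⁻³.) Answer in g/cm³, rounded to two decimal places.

2.33

Δg_obs = 978179.08 − 978373.74 = -194.66 mGal over Δh = 1184.9 − 262.6 = 922.3 m
Equal Bouguer anomalies ⇒ Δg_obs + (0.3086 − 0.04193ρ)·Δh = 0
0.3086 − 0.04193ρ = −Δg_obs/Δh = 0.21106
ρ = (0.3086 − 0.21106) / 0.04193 = 2.33 g/cm³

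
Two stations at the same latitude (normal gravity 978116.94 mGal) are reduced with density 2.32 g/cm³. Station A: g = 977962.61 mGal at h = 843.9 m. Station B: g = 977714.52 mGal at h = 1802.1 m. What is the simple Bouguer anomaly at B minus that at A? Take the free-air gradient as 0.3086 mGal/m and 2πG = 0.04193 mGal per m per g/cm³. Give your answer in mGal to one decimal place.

Δg_SB(A) = 977962.61 − 978116.94 + 0.3086×843.9 − 0.04193×2.32×843.9 = 24.00 mGal
Δg_SB(B) = 977714.52 − 978116.94 + 0.3086×1802.1 − 0.04193×2.32×1802.1 = -21.60 mGal
Difference = -21.60 − (24.00) = -45.60 mGal

-45.6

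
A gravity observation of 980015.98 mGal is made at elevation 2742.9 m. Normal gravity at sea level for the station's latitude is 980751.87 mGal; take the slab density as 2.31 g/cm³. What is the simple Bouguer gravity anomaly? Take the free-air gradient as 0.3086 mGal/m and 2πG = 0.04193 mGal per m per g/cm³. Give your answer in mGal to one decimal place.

Free-air correction = 0.3086 × 2742.9 = 846.46 mGal
Free-air anomaly = 980015.98 − 980751.87 + (846.46) = 110.57 mGal
Bouguer slab correction = 0.04193 × 2.31 × 2742.9 = 265.67 mGal
Simple Bouguer anomaly = 110.57 − (265.67) = -155.10 mGal

-155.1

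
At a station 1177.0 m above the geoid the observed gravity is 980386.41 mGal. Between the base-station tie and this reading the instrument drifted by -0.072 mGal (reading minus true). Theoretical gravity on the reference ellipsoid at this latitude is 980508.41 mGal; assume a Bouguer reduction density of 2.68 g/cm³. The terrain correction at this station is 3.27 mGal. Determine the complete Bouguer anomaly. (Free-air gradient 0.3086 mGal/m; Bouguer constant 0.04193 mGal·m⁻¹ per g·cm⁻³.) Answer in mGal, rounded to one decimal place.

Drift-corrected reading = 980386.41 − (-0.072) = 980386.482 mGal
Free-air correction = 0.3086 × 1177.0 = 363.22 mGal
Free-air anomaly = 980386.482 − 980508.41 + (363.22) = 241.292 mGal
Bouguer slab correction = 0.04193 × 2.68 × 1177.0 = 132.26 mGal
Simple Bouguer anomaly = 241.292 − (132.26) = 109.032 mGal
Complete Bouguer anomaly = 109.032 + 3.27 = 112.302 mGal

112.3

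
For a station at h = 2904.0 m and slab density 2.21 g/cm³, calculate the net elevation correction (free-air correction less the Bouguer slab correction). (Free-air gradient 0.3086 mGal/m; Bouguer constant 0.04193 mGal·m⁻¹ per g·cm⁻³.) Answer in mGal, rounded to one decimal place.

Combined gradient = 0.3086 − 0.04193 × 2.21 = 0.2159347 mGal/m
Combined elevation correction = 0.2159347 × 2904.0 = 627.1 mGal

627.1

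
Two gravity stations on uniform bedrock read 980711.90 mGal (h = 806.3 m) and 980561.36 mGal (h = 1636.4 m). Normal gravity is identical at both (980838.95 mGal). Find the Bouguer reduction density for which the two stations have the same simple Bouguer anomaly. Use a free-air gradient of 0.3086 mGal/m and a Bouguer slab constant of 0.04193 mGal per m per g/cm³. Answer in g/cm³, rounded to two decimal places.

Δg_obs = 980561.36 − 980711.90 = -150.54 mGal over Δh = 1636.4 − 806.3 = 830.1 m
Equal Bouguer anomalies ⇒ Δg_obs + (0.3086 − 0.04193ρ)·Δh = 0
0.3086 − 0.04193ρ = −Δg_obs/Δh = 0.18135
ρ = (0.3086 − 0.18135) / 0.04193 = 3.03 g/cm³

3.03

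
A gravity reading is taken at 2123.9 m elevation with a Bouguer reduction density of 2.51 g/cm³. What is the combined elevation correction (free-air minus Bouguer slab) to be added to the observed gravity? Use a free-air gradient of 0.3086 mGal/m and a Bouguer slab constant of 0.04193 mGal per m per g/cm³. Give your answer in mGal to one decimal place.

Combined gradient = 0.3086 − 0.04193 × 2.51 = 0.2033557 mGal/m
Combined elevation correction = 0.2033557 × 2123.9 = 431.9 mGal

431.9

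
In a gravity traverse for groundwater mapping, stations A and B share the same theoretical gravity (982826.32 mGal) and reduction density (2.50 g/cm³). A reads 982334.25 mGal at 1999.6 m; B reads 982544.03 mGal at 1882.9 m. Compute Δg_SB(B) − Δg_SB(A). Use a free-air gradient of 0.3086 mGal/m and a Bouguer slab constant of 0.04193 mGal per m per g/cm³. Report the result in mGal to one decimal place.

Δg_SB(A) = 982334.25 − 982826.32 + 0.3086×1999.6 − 0.04193×2.50×1999.6 = -84.60 mGal
Δg_SB(B) = 982544.03 − 982826.32 + 0.3086×1882.9 − 0.04193×2.50×1882.9 = 101.40 mGal
Difference = 101.40 − (-84.60) = 186.00 mGal

186.0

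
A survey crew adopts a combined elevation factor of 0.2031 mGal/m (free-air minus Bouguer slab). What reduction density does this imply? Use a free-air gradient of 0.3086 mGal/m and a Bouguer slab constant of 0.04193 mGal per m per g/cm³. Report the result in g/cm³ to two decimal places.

0.2031 = 0.3086 − 0.04193 × ρ
ρ = (0.3086 − 0.2031) / 0.04193 = 2.52 g/cm³

2.52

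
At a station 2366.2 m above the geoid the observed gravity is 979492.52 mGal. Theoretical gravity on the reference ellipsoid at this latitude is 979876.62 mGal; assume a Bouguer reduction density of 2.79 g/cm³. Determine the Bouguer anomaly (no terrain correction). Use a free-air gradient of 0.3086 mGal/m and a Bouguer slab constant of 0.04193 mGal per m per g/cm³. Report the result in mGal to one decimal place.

69.3

Free-air correction = 0.3086 × 2366.2 = 730.21 mGal
Free-air anomaly = 979492.52 − 979876.62 + (730.21) = 346.11 mGal
Bouguer slab correction = 0.04193 × 2.79 × 2366.2 = 276.81 mGal
Simple Bouguer anomaly = 346.11 − (276.81) = 69.30 mGal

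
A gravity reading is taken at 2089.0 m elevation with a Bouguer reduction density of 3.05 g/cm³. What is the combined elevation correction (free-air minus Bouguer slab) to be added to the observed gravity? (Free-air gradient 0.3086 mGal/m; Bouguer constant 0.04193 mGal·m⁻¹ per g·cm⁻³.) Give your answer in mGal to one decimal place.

Combined gradient = 0.3086 − 0.04193 × 3.05 = 0.1807135 mGal/m
Combined elevation correction = 0.1807135 × 2089.0 = 377.5 mGal

377.5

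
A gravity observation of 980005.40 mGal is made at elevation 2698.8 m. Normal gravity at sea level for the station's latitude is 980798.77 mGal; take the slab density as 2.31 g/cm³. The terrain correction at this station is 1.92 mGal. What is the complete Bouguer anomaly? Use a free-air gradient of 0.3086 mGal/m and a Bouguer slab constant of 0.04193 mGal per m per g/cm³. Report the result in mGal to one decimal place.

Free-air correction = 0.3086 × 2698.8 = 832.85 mGal
Free-air anomaly = 980005.40 − 980798.77 + (832.85) = 39.48 mGal
Bouguer slab correction = 0.04193 × 2.31 × 2698.8 = 261.40 mGal
Simple Bouguer anomaly = 39.48 − (261.40) = -221.92 mGal
Complete Bouguer anomaly = -221.92 + 1.92 = -220.00 mGal

-220.0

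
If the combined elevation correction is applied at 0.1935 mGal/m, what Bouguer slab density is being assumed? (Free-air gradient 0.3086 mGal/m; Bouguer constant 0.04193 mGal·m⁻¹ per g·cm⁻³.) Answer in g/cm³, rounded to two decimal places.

2.75

0.1935 = 0.3086 − 0.04193 × ρ
ρ = (0.3086 − 0.1935) / 0.04193 = 2.75 g/cm³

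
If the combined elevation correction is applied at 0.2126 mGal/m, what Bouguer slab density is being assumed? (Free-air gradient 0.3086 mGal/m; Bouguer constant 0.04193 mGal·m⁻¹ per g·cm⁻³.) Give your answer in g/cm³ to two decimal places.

2.29

0.2126 = 0.3086 − 0.04193 × ρ
ρ = (0.3086 − 0.2126) / 0.04193 = 2.29 g/cm³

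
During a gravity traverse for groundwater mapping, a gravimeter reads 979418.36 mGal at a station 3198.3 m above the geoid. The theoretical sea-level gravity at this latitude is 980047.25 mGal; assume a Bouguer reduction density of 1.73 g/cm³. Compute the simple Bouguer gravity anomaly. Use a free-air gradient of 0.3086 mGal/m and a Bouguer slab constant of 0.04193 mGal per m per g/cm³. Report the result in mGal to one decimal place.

Free-air correction = 0.3086 × 3198.3 = 987.00 mGal
Free-air anomaly = 979418.36 − 980047.25 + (987.00) = 358.11 mGal
Bouguer slab correction = 0.04193 × 1.73 × 3198.3 = 232.00 mGal
Simple Bouguer anomaly = 358.11 − (232.00) = 126.11 mGal

126.1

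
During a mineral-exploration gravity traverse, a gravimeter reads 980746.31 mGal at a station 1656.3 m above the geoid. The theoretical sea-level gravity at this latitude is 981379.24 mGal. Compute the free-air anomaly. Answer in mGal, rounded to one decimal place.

Free-air correction = 0.3086 × 1656.3 = 511.13 mGal
Free-air anomaly = 980746.31 − 981379.24 + (511.13) = -121.80 mGal

-121.8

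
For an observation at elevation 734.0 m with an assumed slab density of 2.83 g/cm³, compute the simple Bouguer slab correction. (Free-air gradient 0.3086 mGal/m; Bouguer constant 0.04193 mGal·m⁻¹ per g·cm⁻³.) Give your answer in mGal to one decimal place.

Bouguer slab correction = 0.04193 × 2.83 × 734.0 = 87.1 mGal

87.1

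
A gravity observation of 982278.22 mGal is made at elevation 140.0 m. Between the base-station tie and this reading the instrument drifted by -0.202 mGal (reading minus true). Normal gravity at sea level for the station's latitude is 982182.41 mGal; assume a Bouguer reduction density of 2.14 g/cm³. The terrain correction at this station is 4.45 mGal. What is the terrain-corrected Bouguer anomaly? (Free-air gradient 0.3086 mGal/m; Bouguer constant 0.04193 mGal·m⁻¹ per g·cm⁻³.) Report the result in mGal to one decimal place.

131.1

Drift-corrected reading = 982278.22 − (-0.202) = 982278.422 mGal
Free-air correction = 0.3086 × 140.0 = 43.20 mGal
Free-air anomaly = 982278.422 − 982182.41 + (43.20) = 139.212 mGal
Bouguer slab correction = 0.04193 × 2.14 × 140.0 = 12.56 mGal
Simple Bouguer anomaly = 139.212 − (12.56) = 126.652 mGal
Complete Bouguer anomaly = 126.652 + 4.45 = 131.102 mGal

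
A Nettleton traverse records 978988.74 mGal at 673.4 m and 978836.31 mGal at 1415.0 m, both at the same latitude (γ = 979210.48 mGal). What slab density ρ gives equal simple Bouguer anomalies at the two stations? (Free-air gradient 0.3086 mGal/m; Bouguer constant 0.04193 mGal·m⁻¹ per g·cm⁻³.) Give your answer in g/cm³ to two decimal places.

2.46

Δg_obs = 978836.31 − 978988.74 = -152.43 mGal over Δh = 1415.0 − 673.4 = 741.6 m
Equal Bouguer anomalies ⇒ Δg_obs + (0.3086 − 0.04193ρ)·Δh = 0
0.3086 − 0.04193ρ = −Δg_obs/Δh = 0.20554
ρ = (0.3086 − 0.20554) / 0.04193 = 2.46 g/cm³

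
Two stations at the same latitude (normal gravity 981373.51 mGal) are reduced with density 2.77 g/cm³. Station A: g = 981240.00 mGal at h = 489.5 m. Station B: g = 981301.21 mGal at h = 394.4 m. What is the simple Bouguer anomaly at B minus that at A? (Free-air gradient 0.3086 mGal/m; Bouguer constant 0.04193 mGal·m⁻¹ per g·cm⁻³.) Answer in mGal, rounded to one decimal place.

Δg_SB(A) = 981240.00 − 981373.51 + 0.3086×489.5 − 0.04193×2.77×489.5 = -39.30 mGal
Δg_SB(B) = 981301.21 − 981373.51 + 0.3086×394.4 − 0.04193×2.77×394.4 = 3.60 mGal
Difference = 3.60 − (-39.30) = 42.90 mGal

42.9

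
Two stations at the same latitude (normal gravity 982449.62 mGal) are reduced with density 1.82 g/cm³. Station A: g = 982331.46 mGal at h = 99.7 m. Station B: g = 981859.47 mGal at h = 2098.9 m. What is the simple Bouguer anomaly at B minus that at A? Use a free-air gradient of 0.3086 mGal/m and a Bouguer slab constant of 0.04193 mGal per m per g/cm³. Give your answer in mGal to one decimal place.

Δg_SB(A) = 982331.46 − 982449.62 + 0.3086×99.7 − 0.04193×1.82×99.7 = -95.00 mGal
Δg_SB(B) = 981859.47 − 982449.62 + 0.3086×2098.9 − 0.04193×1.82×2098.9 = -102.60 mGal
Difference = -102.60 − (-95.00) = -7.60 mGal

-7.6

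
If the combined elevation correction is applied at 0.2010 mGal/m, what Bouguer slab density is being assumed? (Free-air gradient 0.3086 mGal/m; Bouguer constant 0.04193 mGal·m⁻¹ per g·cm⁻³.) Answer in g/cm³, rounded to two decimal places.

0.2010 = 0.3086 − 0.04193 × ρ
ρ = (0.3086 − 0.2010) / 0.04193 = 2.57 g/cm³

2.57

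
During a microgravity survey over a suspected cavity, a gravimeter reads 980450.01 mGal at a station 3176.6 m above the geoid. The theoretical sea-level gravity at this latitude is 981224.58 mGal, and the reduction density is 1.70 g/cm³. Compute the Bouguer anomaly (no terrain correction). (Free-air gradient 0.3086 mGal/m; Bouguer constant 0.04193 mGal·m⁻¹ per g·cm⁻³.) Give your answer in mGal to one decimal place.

Free-air correction = 0.3086 × 3176.6 = 980.30 mGal
Free-air anomaly = 980450.01 − 981224.58 + (980.30) = 205.73 mGal
Bouguer slab correction = 0.04193 × 1.70 × 3176.6 = 226.43 mGal
Simple Bouguer anomaly = 205.73 − (226.43) = -20.70 mGal

-20.7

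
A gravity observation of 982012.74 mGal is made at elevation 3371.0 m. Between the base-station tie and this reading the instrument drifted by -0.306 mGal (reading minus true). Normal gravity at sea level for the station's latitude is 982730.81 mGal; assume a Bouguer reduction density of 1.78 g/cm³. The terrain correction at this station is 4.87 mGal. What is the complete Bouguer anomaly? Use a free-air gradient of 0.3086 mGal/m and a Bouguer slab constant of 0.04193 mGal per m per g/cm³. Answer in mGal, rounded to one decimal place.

Drift-corrected reading = 982012.74 − (-0.306) = 982013.046 mGal
Free-air correction = 0.3086 × 3371.0 = 1040.29 mGal
Free-air anomaly = 982013.046 − 982730.81 + (1040.29) = 322.526 mGal
Bouguer slab correction = 0.04193 × 1.78 × 3371.0 = 251.60 mGal
Simple Bouguer anomaly = 322.526 − (251.60) = 70.926 mGal
Complete Bouguer anomaly = 70.926 + 4.87 = 75.796 mGal

75.8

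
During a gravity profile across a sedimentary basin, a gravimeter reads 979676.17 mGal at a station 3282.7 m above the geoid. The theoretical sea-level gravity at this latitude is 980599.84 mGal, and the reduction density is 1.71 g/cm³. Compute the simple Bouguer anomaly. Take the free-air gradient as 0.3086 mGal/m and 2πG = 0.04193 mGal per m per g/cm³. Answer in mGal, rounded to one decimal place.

-146.0

Free-air correction = 0.3086 × 3282.7 = 1013.04 mGal
Free-air anomaly = 979676.17 − 980599.84 + (1013.04) = 89.37 mGal
Bouguer slab correction = 0.04193 × 1.71 × 3282.7 = 235.37 mGal
Simple Bouguer anomaly = 89.37 − (235.37) = -146.00 mGal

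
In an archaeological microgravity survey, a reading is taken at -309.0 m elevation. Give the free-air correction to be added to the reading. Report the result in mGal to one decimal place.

Free-air correction = 0.3086 × -309.0 = -95.4 mGal

-95.4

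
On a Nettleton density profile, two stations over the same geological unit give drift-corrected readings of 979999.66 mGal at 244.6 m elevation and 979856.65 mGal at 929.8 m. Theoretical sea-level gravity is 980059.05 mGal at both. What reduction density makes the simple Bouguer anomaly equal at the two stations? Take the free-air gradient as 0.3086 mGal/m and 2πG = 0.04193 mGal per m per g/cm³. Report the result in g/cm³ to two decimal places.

2.38

Δg_obs = 979856.65 − 979999.66 = -143.01 mGal over Δh = 929.8 − 244.6 = 685.2 m
Equal Bouguer anomalies ⇒ Δg_obs + (0.3086 − 0.04193ρ)·Δh = 0
0.3086 − 0.04193ρ = −Δg_obs/Δh = 0.20871
ρ = (0.3086 − 0.20871) / 0.04193 = 2.38 g/cm³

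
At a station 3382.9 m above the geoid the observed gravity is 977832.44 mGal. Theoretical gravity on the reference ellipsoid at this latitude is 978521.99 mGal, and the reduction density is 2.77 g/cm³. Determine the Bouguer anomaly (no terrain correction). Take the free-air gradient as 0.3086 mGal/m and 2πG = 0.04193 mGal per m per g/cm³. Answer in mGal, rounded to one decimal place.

Free-air correction = 0.3086 × 3382.9 = 1043.96 mGal
Free-air anomaly = 977832.44 − 978521.99 + (1043.96) = 354.41 mGal
Bouguer slab correction = 0.04193 × 2.77 × 3382.9 = 392.91 mGal
Simple Bouguer anomaly = 354.41 − (392.91) = -38.50 mGal

-38.5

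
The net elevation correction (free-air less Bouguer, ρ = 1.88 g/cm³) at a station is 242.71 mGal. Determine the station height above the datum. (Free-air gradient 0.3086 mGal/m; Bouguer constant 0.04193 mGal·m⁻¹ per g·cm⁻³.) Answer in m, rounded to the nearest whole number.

1056

Combined gradient = 0.3086 − 0.04193 × 1.88 = 0.2297716 mGal/m
h = 242.71 / 0.2297716 = 1056.31 m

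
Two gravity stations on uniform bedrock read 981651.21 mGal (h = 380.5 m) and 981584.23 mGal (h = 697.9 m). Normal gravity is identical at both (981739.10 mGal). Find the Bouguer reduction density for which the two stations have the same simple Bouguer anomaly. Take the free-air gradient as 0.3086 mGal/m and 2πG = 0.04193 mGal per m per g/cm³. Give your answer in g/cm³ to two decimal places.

Δg_obs = 981584.23 − 981651.21 = -66.98 mGal over Δh = 697.9 − 380.5 = 317.4 m
Equal Bouguer anomalies ⇒ Δg_obs + (0.3086 − 0.04193ρ)·Δh = 0
0.3086 − 0.04193ρ = −Δg_obs/Δh = 0.21103
ρ = (0.3086 − 0.21103) / 0.04193 = 2.33 g/cm³

2.33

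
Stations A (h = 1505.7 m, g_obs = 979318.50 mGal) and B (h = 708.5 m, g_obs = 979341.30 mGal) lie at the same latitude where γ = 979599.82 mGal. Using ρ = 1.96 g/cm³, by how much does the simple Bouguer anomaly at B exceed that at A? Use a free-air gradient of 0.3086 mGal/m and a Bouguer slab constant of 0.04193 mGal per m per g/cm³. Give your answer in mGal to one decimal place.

Δg_SB(A) = 979318.50 − 979599.82 + 0.3086×1505.7 − 0.04193×1.96×1505.7 = 59.60 mGal
Δg_SB(B) = 979341.30 − 979599.82 + 0.3086×708.5 − 0.04193×1.96×708.5 = -98.10 mGal
Difference = -98.10 − (59.60) = -157.70 mGal

-157.7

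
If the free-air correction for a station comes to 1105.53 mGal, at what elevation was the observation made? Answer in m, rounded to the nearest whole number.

h = 1105.53 / 0.3086 = 3582.40 m

3582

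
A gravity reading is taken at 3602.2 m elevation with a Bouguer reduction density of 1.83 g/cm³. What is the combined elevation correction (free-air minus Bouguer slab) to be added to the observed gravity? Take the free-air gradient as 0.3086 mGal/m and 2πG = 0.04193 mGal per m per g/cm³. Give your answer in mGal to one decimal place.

835.2

Combined gradient = 0.3086 − 0.04193 × 1.83 = 0.2318681 mGal/m
Combined elevation correction = 0.2318681 × 3602.2 = 835.2 mGal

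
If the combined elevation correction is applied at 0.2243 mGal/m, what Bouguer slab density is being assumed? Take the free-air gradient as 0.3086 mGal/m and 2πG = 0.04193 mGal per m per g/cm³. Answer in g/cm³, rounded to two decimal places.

0.2243 = 0.3086 − 0.04193 × ρ
ρ = (0.3086 − 0.2243) / 0.04193 = 2.01 g/cm³

2.01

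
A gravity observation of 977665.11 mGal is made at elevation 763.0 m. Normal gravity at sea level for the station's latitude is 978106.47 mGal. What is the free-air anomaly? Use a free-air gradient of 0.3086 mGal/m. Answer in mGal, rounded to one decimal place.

-205.9

Free-air correction = 0.3086 × 763.0 = 235.46 mGal
Free-air anomaly = 977665.11 − 978106.47 + (235.46) = -205.90 mGal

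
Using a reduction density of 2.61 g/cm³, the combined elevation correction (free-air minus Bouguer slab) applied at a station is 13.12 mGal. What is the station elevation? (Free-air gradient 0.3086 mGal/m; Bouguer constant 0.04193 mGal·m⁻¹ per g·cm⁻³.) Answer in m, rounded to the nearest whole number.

Combined gradient = 0.3086 − 0.04193 × 2.61 = 0.1991627 mGal/m
h = 13.12 / 0.1991627 = 65.88 m

66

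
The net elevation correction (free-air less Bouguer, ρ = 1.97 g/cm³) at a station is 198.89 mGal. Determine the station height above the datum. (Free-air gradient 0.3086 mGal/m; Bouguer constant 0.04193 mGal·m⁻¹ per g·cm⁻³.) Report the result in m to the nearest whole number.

880

Combined gradient = 0.3086 − 0.04193 × 1.97 = 0.2259979 mGal/m
h = 198.89 / 0.2259979 = 880.05 m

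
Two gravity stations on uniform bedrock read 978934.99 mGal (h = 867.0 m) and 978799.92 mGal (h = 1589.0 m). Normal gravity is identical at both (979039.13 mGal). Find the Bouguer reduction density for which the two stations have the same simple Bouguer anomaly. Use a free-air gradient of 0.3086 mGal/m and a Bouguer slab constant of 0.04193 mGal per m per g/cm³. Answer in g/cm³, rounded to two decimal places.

2.90

Δg_obs = 978799.92 − 978934.99 = -135.07 mGal over Δh = 1589.0 − 867.0 = 722.0 m
Equal Bouguer anomalies ⇒ Δg_obs + (0.3086 − 0.04193ρ)·Δh = 0
0.3086 − 0.04193ρ = −Δg_obs/Δh = 0.18708
ρ = (0.3086 − 0.18708) / 0.04193 = 2.90 g/cm³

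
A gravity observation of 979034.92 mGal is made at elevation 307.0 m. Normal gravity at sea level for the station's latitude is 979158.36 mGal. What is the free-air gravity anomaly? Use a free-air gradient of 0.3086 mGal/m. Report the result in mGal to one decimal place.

Free-air correction = 0.3086 × 307.0 = 94.74 mGal
Free-air anomaly = 979034.92 − 979158.36 + (94.74) = -28.70 mGal

-28.7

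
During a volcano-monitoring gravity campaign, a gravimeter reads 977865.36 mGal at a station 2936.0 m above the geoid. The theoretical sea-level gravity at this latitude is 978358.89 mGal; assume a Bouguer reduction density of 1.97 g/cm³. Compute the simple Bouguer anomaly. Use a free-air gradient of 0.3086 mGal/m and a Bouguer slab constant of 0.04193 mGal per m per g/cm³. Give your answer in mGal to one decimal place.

Free-air correction = 0.3086 × 2936.0 = 906.05 mGal
Free-air anomaly = 977865.36 − 978358.89 + (906.05) = 412.52 mGal
Bouguer slab correction = 0.04193 × 1.97 × 2936.0 = 242.52 mGal
Simple Bouguer anomaly = 412.52 − (242.52) = 170.00 mGal

170.0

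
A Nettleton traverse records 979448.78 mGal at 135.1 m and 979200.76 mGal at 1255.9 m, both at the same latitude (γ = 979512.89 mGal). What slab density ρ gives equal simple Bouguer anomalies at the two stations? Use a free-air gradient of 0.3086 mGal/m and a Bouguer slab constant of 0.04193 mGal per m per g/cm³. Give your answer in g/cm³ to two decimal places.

Δg_obs = 979200.76 − 979448.78 = -248.02 mGal over Δh = 1255.9 − 135.1 = 1120.8 m
Equal Bouguer anomalies ⇒ Δg_obs + (0.3086 − 0.04193ρ)·Δh = 0
0.3086 − 0.04193ρ = −Δg_obs/Δh = 0.22129
ρ = (0.3086 − 0.22129) / 0.04193 = 2.08 g/cm³

2.08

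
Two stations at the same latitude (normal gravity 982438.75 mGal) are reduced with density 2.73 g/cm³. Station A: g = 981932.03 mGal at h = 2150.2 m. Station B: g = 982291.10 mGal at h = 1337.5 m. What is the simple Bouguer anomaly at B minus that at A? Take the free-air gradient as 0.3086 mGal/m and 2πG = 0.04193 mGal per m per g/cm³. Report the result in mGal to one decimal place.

Δg_SB(A) = 981932.03 − 982438.75 + 0.3086×2150.2 − 0.04193×2.73×2150.2 = -89.30 mGal
Δg_SB(B) = 982291.10 − 982438.75 + 0.3086×1337.5 − 0.04193×2.73×1337.5 = 112.00 mGal
Difference = 112.00 − (-89.30) = 201.30 mGal

201.3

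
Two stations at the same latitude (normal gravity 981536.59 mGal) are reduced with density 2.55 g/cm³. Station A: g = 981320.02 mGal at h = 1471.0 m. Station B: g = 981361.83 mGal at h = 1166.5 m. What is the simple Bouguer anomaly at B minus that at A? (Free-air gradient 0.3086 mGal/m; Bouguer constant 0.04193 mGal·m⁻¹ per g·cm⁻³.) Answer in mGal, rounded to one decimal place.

Δg_SB(A) = 981320.02 − 981536.59 + 0.3086×1471.0 − 0.04193×2.55×1471.0 = 80.10 mGal
Δg_SB(B) = 981361.83 − 981536.59 + 0.3086×1166.5 − 0.04193×2.55×1166.5 = 60.50 mGal
Difference = 60.50 − (80.10) = -19.60 mGal

-19.6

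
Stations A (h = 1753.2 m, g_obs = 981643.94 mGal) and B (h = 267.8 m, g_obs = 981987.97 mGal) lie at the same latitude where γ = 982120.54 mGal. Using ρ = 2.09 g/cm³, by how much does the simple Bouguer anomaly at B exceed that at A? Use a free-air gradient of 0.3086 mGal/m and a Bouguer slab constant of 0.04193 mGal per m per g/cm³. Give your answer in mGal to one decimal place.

Δg_SB(A) = 981643.94 − 982120.54 + 0.3086×1753.2 − 0.04193×2.09×1753.2 = -89.20 mGal
Δg_SB(B) = 981987.97 − 982120.54 + 0.3086×267.8 − 0.04193×2.09×267.8 = -73.40 mGal
Difference = -73.40 − (-89.20) = 15.80 mGal

15.8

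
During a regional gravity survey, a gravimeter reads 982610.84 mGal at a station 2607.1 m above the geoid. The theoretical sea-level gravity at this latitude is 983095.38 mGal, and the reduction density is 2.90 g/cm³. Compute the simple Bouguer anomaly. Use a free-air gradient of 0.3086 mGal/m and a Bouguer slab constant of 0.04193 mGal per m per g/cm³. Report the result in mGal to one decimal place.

3.0

Free-air correction = 0.3086 × 2607.1 = 804.55 mGal
Free-air anomaly = 982610.84 − 983095.38 + (804.55) = 320.01 mGal
Bouguer slab correction = 0.04193 × 2.90 × 2607.1 = 317.02 mGal
Simple Bouguer anomaly = 320.01 − (317.02) = 2.99 mGal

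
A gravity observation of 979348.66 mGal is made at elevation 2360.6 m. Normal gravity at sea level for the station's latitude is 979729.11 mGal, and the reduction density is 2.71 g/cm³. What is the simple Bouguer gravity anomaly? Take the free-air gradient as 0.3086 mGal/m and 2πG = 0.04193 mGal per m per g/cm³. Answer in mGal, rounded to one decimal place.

79.8

Free-air correction = 0.3086 × 2360.6 = 728.48 mGal
Free-air anomaly = 979348.66 − 979729.11 + (728.48) = 348.03 mGal
Bouguer slab correction = 0.04193 × 2.71 × 2360.6 = 268.24 mGal
Simple Bouguer anomaly = 348.03 − (268.24) = 79.79 mGal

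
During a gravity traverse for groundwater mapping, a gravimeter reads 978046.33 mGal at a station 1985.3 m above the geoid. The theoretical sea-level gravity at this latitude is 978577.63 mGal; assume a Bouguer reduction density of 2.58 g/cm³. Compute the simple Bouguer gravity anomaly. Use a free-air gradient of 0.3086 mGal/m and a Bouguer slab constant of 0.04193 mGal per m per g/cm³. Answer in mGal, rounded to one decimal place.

Free-air correction = 0.3086 × 1985.3 = 612.66 mGal
Free-air anomaly = 978046.33 − 978577.63 + (612.66) = 81.36 mGal
Bouguer slab correction = 0.04193 × 2.58 × 1985.3 = 214.77 mGal
Simple Bouguer anomaly = 81.36 − (214.77) = -133.41 mGal

-133.4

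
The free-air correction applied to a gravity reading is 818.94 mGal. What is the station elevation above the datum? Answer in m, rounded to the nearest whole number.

2654

h = 818.94 / 0.3086 = 2653.73 m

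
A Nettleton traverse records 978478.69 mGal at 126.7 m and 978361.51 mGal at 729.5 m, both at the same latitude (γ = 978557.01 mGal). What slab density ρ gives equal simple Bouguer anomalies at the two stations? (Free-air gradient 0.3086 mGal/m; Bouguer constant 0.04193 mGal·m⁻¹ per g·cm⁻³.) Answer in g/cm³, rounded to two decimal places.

Δg_obs = 978361.51 − 978478.69 = -117.18 mGal over Δh = 729.5 − 126.7 = 602.8 m
Equal Bouguer anomalies ⇒ Δg_obs + (0.3086 − 0.04193ρ)·Δh = 0
0.3086 − 0.04193ρ = −Δg_obs/Δh = 0.19439
ρ = (0.3086 − 0.19439) / 0.04193 = 2.72 g/cm³

2.72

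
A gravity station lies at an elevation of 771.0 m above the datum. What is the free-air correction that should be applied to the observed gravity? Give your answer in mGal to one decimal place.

Free-air correction = 0.3086 × 771.0 = 237.9 mGal

237.9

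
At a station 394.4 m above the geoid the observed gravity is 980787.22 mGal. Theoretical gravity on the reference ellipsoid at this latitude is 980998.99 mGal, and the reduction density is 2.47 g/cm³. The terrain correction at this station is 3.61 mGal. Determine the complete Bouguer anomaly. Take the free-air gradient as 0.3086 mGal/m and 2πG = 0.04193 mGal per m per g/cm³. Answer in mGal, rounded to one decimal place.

Free-air correction = 0.3086 × 394.4 = 121.71 mGal
Free-air anomaly = 980787.22 − 980998.99 + (121.71) = -90.06 mGal
Bouguer slab correction = 0.04193 × 2.47 × 394.4 = 40.85 mGal
Simple Bouguer anomaly = -90.06 − (40.85) = -130.91 mGal
Complete Bouguer anomaly = -130.91 + 3.61 = -127.30 mGal

-127.3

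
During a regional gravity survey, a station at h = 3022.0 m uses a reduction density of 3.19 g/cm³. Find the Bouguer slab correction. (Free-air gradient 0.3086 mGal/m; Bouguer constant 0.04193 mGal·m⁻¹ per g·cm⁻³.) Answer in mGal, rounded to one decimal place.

404.2

Bouguer slab correction = 0.04193 × 3.19 × 3022.0 = 404.2 mGal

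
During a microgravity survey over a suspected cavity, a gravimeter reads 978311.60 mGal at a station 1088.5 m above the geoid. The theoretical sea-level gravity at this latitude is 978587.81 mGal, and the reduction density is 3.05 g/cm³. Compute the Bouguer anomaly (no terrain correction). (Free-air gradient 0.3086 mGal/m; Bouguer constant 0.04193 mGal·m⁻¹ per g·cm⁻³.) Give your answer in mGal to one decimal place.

-79.5

Free-air correction = 0.3086 × 1088.5 = 335.91 mGal
Free-air anomaly = 978311.60 − 978587.81 + (335.91) = 59.70 mGal
Bouguer slab correction = 0.04193 × 3.05 × 1088.5 = 139.20 mGal
Simple Bouguer anomaly = 59.70 − (139.20) = -79.50 mGal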